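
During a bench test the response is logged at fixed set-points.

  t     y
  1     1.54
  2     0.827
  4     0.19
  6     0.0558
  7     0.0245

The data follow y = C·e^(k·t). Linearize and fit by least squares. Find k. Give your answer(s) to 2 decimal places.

k = -0.69

With ln yᵢ as the transformed response and tᵢ as the regressor:
Σt = 20.0000, Σ(t)² = 106.0000, Σln y = -8.0140, Σt·ln y = -49.8705.
Equations: 106.0000·k + 20.0000·ln C = -49.8705;  20.0000·k + 5·ln C = -8.0140.
Solving (det = 130.0000): k = -0.68518, ln C = 1.13792.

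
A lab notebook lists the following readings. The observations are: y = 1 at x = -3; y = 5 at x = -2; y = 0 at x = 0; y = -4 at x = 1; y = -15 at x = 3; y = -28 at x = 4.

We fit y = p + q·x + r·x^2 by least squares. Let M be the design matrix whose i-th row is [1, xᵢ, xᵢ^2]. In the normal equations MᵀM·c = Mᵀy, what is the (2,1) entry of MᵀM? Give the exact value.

3

Row 2 ↔ basis x, column 1 ↔ basis 1, so (MᵀM)_{2,1} = Σᵢ x = (-3)·(1) + (-2)·(1) + (0)·(1) + (1)·(1) + (3)·(1) + (4)·(1) = 3.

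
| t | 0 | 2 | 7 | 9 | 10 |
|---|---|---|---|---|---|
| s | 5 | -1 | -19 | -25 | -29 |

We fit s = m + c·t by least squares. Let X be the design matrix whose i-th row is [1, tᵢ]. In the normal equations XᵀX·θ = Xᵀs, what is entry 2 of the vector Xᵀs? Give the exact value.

-650

Entry 2 ↔ basis t, so (Xᵀs)_{2} = Σᵢ (t)·sᵢ = (0)·(5) + (2)·(-1) + (7)·(-19) + (9)·(-25) + (10)·(-29) = -650.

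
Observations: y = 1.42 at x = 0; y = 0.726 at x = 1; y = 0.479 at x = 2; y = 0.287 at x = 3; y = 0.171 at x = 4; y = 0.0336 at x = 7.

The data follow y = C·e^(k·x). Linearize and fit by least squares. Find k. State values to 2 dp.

k = -0.53

Taking logs, ln y = k·x + ln C, so regress ln y on x.
XᵀX = [[79.0000, 17.0000]; [17.0000, 6]], rhs = [-36.3541, -7.1132]ᵀ  (here Σx = 17.0000, Σ(x)² = 79.0000, Σln y = -7.1132, Σx·ln y = -36.3541).
Slope k = (n·Σx·ln y − Σx·Σln y)/(n·Σ(x)² − (Σx)²) = (6·-36.3541 − 17.0000·-7.1132)/185.0000 = -0.52541; ln C = (Σln y − k·Σx)/n = 0.30312.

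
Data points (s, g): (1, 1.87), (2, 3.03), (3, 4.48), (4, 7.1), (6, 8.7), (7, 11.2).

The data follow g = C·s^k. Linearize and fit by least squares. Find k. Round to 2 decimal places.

k = 0.93

Linearized form: ln g = k·ln s + ln C. From the 6 transformed points,
Σln s = 6.9157, Σ(ln s)² = 10.6062, Σln g = 9.7735, Σln s·ln g = 13.7105.
Equations: 10.6062·k + 6.9157·ln C = 13.7105;  6.9157·k + 6·ln C = 9.7735.
Δ = 10.6062·6 − (6.9157)² = 15.8099; k = (13.7105·6 − 6.9157·9.7735)/15.8099 = 0.92805, ln C = (10.6062·9.7735 − 6.9157·13.7105)/15.8099 = 0.55922.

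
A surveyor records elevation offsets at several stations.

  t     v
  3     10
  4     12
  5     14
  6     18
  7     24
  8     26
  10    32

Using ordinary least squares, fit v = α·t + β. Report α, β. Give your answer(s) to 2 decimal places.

Setting ∂/∂α … = 0 gives: 299·α + 43·β = 952;  43·α + 7·β = 136.
det = 299·7 − 43² = 244.
α = (952·7 − 43·136)/244 = 204/61; β = (299·136 − 43·952)/244 = -68/61.

α = 3.34, β = -1.11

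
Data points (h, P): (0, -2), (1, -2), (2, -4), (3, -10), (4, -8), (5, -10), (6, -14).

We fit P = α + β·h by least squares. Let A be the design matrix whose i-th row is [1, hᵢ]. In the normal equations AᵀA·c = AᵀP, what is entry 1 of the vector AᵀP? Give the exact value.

-50

Entry 1 ↔ basis 1, so (AᵀP)_{1} = Σᵢ Pᵢ = (1)·(-2) + (1)·(-2) + (1)·(-4) + (1)·(-10) + (1)·(-8) + (1)·(-10) + (1)·(-14) = -50.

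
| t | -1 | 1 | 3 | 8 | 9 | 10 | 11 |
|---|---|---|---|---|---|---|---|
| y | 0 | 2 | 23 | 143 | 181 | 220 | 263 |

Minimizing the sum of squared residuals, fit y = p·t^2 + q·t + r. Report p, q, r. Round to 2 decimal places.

p = 2.02, q = 1.90, r = -0.84

Entries of MᵀM: Σt^2·t^2 = 35381, Σt^2·t = 3599, Σt^2 = 377, Σt·t = 377, Σt = 41, Σ1 = 7.
And Σt^2·y = 77845, Σt·y = 7937, Σy = 832.
So MᵀM·[p, q, r]ᵀ = Mᵀy: [[35381, 3599, 377]; [3599, 377, 41]; [377, 41, 7]]·[p, q, r]ᵀ = [77845, 7937, 832]ᵀ.
Solving the 3×3 system (Gaussian elimination) gives p = 909319/451122, q = 858125/451122, r = -63402/75187.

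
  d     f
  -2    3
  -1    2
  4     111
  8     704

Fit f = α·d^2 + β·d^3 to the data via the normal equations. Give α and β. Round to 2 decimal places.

α = 2.86, β = 1.02

With design matrix A, AᵀA = [[4369, 33759]; [33759, 266305]] and Aᵀf = [46846, 367526]ᵀ.
Δ = 4369·266305 − 33759² = 23816464.
α = (46846·266305 − 33759·367526)/23816464 = 17003449/5954116; β = (4369·367526 − 33759·46846)/23816464 = 6061745/5954116.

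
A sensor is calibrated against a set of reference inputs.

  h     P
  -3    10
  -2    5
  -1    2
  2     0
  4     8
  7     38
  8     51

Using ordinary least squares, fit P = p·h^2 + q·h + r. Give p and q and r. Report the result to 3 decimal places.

Entries of AᵀA: Σh^2·h^2 = 6867, Σh^2·h = 891, Σh^2 = 147, Σh·h = 147, Σh = 15, Σ1 = 7.
And Σh^2·P = 5366, Σh·P = 664, ΣP = 114.
AᵀA·[p, q, r]ᵀ = AᵀP becomes [[6867, 891, 147]; [891, 147, 15]; [147, 15, 7]]·[p, q, r]ᵀ = [5366, 664, 114]ᵀ.
Inverting the 3×3 Gram matrix, [p, q, r]ᵀ = [2075/2133, -1741/1422, -2161/1422]ᵀ.

p = 0.973, q = -1.224, r = -1.520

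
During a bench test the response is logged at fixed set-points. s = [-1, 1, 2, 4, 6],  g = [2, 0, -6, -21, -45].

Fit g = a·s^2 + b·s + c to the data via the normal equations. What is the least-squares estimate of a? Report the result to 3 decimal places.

Entries of MᵀM: Σs^2·s^2 = 1570, Σs^2·s = 288, Σs^2 = 58, Σs·s = 58, Σs = 12, Σ1 = 5.
Moment sums: Σs^2·g = -1978, Σs·g = -368, Σg = -70.
So MᵀM·[a, b, c]ᵀ = Mᵀg: [[1570, 288, 58]; [288, 58, 12]; [58, 12, 5]]·[a, b, c]ᵀ = [-1978, -368, -70]ᵀ.
Row-reducing yields a = -5359/5071, b = -7424/5071, c = 8988/5071.

a = -1.057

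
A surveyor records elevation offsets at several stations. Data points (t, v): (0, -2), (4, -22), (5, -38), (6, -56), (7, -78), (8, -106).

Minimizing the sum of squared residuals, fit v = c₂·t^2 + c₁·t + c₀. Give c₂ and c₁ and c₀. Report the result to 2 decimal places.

AᵀA·[c₂, c₁, c₀]ᵀ = Aᵀv reads: 8674·c₂ + 1260·c₁ + 190·c₀ = -13924;  1260·c₂ + 190·c₁ + 30·c₀ = -2008;  190·c₂ + 30·c₁ + 6·c₀ = -302.
Inverting the 3×3 Gram matrix, [c₂, c₁, c₀]ᵀ = [-3007/1529, 21341/7645, -3079/1529]ᵀ.

c₂ = -1.97, c₁ = 2.79, c₀ = -2.01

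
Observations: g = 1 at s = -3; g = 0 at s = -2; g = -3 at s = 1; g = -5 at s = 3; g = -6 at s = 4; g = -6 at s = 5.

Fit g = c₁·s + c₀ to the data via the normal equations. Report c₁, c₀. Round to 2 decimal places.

c₁ = -0.93, c₀ = -1.93

Compute the Gram sums: Σs·s = 64, Σs = 8, Σ1 = 6.
For Aᵀg: Σs·g = -75, Σg = -19.
AᵀA·[c₁, c₀]ᵀ = Aᵀg becomes [[64, 8]; [8, 6]]·[c₁, c₀]ᵀ = [-75, -19]ᵀ.
Δ = 64·6 − 8² = 320.
c₁ = ((-75)·6 − 8·(-19))/320 = -149/160; c₀ = (64·(-19) − 8·(-75))/320 = -77/40.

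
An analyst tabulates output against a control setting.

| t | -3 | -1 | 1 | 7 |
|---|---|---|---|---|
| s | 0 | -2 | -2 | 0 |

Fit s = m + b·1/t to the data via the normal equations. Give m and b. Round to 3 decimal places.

The normal system AᵀA·[m, b]ᵀ = Aᵀs is [[4, -4/21]; [-4/21, 940/441]]·[m, b]ᵀ = [-4, 0]ᵀ.
det = 4·(940/441) − (-4/21)² = 416/49.
m = ((-4)·(940/441) − (-4/21)·0)/(416/49) = -235/234; b = (4·0 − (-4/21)·(-4))/(416/49) = -7/78.

m = -1.004, b = -0.090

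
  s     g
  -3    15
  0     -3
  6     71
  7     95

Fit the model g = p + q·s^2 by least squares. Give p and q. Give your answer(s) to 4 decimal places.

Entries of XᵀX: Σ1 = 4, Σs^2 = 94, Σs^2·s^2 = 3778.
For Xᵀg: Σg = 178, Σs^2·g = 7346.
Normal equations: [[4, 94]; [94, 3778]]·[p, q]ᵀ = [178, 7346]ᵀ.
det = 4·3778 − 94² = 6276.
p = (178·3778 − 94·7346)/6276 = -4510/1569; q = (4·7346 − 94·178)/6276 = 3163/1569.

p = -2.8744, q = 2.0159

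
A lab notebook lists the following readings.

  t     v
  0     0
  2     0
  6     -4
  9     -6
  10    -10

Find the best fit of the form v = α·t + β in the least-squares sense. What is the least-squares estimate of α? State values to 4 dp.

α = -0.9309

From the data, Σt·t = 221, Σt = 27, Σ1 = 5.
And Σt·v = -178, Σv = -20.
Eliminating β: 5·(row 1) − 27·(row 2) gives 376·α = 5·(-178) − 27·(-20) = -350, so α = -175/188.
Then β = ((-20) − 27·(-175/188))/5 = 193/188.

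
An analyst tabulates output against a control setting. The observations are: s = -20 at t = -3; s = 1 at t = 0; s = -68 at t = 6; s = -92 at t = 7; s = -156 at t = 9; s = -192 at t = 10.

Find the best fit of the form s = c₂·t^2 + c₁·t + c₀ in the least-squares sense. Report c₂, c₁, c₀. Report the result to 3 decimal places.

c₂ = -2.003, c₁ = 0.722, c₀ = 0.468

Normal-equation sums: Σt^2·t^2 = 20339, Σt^2·t = 2261, Σt^2 = 275, Σt·t = 275, Σt = 29, Σ1 = 6.
Moment sums: Σt^2·s = -38972, Σt·s = -4316, Σs = -527.
Normal equations: [[20339, 2261, 275]; [2261, 275, 29]; [275, 29, 6]]·[c₂, c₁, c₀]ᵀ = [-38972, -4316, -527]ᵀ.
Solving the 3×3 system (Gaussian elimination) gives c₂ = -2914/1455, c₁ = 1051/1455, c₀ = 227/485.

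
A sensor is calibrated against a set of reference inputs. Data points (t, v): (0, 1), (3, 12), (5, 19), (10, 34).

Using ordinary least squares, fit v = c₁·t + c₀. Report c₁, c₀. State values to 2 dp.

c₁ = 3.28, c₀ = 1.73

Sums needed: Σt·t = 134, Σt = 18, Σ1 = 4.
And Σt·v = 471, Σv = 66.
Eliminating c₀: 4·(row 1) − 18·(row 2) gives 212·c₁ = 4·471 − 18·66 = 696, so c₁ = 174/53.
Then c₀ = (66 − 18·(174/53))/4 = 183/106.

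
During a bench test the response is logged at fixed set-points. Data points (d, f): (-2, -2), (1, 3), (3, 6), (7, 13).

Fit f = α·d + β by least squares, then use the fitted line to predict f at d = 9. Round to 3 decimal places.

f̂ = 16.211

Compute the Gram sums: Σd·d = 63, Σd = 9, Σ1 = 4.
Moment sums: Σd·f = 116, Σf = 20.
Eliminating β: 4·(row 1) − 9·(row 2) gives 171·α = 4·116 − 9·20 = 284, so α = 284/171.
Then β = (20 − 9·(284/171))/4 = 24/19.
At d = 9: f̂ = (284/171)·(9) + (24/19)·(1) = 308/19.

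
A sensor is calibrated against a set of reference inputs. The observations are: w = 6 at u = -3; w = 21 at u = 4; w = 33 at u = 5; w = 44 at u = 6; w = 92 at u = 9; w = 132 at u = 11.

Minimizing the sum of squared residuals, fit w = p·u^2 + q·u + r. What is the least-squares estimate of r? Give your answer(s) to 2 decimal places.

r = 1.32

The normal equations are: 23460·p + 2438·q + 288·r = 26223;  2438·p + 288·q + 32·r = 2775;  288·p + 32·q + 6·r = 328.
(Σu^2·u^2 = 23460, Σu^2·u = 2438, Σu^2 = 288, Σu·u = 288, Σu = 32, Σ1 = 6, Σu^2·w = 26223, Σu·w = 2775, Σw = 328.)
Solving the 3×3 system (Gaussian elimination) gives p = 41507/43230, q = 19603/14410, r = 28628/21615.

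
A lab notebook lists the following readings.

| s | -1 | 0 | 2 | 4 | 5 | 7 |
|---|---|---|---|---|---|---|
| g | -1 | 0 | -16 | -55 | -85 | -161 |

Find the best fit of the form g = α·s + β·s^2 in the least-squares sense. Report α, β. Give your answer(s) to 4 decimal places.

α = -1.8002, β = -3.0278

Entries of AᵀA: Σs·s = 95, Σs·s^2 = 539, Σs^2·s^2 = 3299.
For Aᵀg: Σs·g = -1803, Σs^2·g = -10959.
Normal equations: [[95, 539]; [539, 3299]]·[α, β]ᵀ = [-1803, -10959]ᵀ.
Determinant 95·3299 − 539² = 22884.
α = ((-1803)·3299 − 539·(-10959))/22884 = -3433/1907; β = (95·(-10959) − 539·(-1803))/22884 = -5774/1907.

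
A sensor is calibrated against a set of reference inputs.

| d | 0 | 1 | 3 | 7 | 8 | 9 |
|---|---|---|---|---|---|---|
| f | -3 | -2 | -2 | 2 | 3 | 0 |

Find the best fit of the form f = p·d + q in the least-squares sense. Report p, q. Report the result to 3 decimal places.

p = 0.536, q = -2.836

From the data, Σd·d = 204, Σd = 28, Σ1 = 6.
For Aᵀf: Σd·f = 30, Σf = -2.
AᵀA·[p, q]ᵀ = Aᵀf becomes [[204, 28]; [28, 6]]·[p, q]ᵀ = [30, -2]ᵀ.
Determinant 204·6 − 28² = 440.
p = (30·6 − 28·(-2))/440 = 59/110; q = (204·(-2) − 28·30)/440 = -156/55.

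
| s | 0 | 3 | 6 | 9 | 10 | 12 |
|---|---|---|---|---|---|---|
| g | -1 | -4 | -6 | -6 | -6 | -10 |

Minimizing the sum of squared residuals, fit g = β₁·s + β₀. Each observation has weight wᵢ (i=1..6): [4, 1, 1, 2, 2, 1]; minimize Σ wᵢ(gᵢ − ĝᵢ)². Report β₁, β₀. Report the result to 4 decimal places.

From the data, Σwᵢ·s·s = 551, Σwᵢ·s = 59, Σwᵢ·1 = 11.
Right-hand side: Σwᵢ·s·g = -396, Σwᵢ·g = -48.
Δ = 551·11 − 59² = 2580.
β₁ = ((-396)·11 − 59·(-48))/2580 = -127/215; β₀ = (551·(-48) − 59·(-396))/2580 = -257/215.

β₁ = -0.5907, β₀ = -1.1953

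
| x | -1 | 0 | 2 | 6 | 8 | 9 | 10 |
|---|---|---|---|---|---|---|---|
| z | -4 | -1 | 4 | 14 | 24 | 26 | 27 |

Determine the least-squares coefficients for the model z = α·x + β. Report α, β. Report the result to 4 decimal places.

Setting ∂/∂α … = 0 gives: 286·α + 34·β = 792;  34·α + 7·β = 90.
(Σx·x = 286, Σx = 34, Σ1 = 7, Σx·z = 792, Σz = 90.)
Determinant 286·7 − 34² = 846.
α = (792·7 − 34·90)/846 = 138/47; β = (286·90 − 34·792)/846 = -66/47.

α = 2.9362, β = -1.4043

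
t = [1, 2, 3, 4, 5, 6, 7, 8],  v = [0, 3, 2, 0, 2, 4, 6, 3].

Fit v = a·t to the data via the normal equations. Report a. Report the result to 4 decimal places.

a = 0.5490

Forming XᵀX = [[204]] and Xᵀv = [112]ᵀ gives XᵀX·[a]ᵀ = Xᵀv.
a = 112/204 = 0.54902.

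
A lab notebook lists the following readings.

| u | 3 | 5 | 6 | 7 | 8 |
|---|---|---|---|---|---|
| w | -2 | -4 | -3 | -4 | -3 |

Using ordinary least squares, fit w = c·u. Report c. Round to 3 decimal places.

c = -0.525

With design matrix M, MᵀM = [[183]] and Mᵀw = [-96]ᵀ.
Hence c = -96 / 183 ≈ -0.52459.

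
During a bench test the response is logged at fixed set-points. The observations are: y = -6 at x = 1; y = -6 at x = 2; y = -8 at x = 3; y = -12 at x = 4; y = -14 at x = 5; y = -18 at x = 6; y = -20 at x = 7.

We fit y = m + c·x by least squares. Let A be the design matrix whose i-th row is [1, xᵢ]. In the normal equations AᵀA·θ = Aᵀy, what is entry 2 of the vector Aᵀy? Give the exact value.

-408

Entry 2 ↔ basis x, so (Aᵀy)_{2} = Σᵢ (x)·yᵢ = (1)·(-6) + (2)·(-6) + (3)·(-8) + (4)·(-12) + (5)·(-14) + (6)·(-18) + (7)·(-20) = -408.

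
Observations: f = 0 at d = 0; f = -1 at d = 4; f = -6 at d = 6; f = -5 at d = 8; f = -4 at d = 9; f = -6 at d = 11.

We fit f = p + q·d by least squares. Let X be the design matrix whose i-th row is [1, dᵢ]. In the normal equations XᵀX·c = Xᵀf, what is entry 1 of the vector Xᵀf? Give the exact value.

-22

Entry 1 ↔ basis 1, so (Xᵀf)_{1} = Σᵢ fᵢ = (1)·(0) + (1)·(-1) + (1)·(-6) + (1)·(-5) + (1)·(-4) + (1)·(-6) = -22.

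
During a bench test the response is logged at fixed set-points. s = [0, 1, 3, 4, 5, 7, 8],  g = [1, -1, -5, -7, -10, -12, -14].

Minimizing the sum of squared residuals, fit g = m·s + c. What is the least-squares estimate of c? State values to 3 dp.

c = 0.681

Setting ∂/∂m … = 0 gives: 164·m + 28·c = -290;  28·m + 7·c = -48.
(Σs·s = 164, Σs = 28, Σ1 = 7, Σs·g = -290, Σg = -48.)
det = 164·7 − 28² = 364.
m = ((-290)·7 − 28·(-48))/364 = -49/26; c = (164·(-48) − 28·(-290))/364 = 62/91.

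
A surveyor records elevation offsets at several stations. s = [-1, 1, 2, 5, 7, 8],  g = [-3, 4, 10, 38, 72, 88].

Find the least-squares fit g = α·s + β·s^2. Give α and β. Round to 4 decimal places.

With design matrix A, AᵀA = [[144, 988]; [988, 7140]] and Aᵀg = [1425, 10151]ᵀ.
Eliminating β: 7140·(row 1) − 988·(row 2) gives 52016·α = 7140·1425 − 988·10151 = 145312, so α = 9082/3251.
Then β = (10151 − 988·(9082/3251))/7140 = 13461/13004.

α = 2.7936, β = 1.0351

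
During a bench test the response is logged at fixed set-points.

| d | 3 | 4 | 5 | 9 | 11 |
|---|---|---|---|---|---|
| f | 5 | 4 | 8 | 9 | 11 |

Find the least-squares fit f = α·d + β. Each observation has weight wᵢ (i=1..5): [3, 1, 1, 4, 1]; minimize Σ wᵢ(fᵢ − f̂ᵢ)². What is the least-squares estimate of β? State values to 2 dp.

β = 2.73

The normal system AᵀWA·[α, β]ᵀ = AᵀWf is [[513, 65]; [65, 10]]·[α, β]ᵀ = [546, 74]ᵀ.
Δ = 513·10 − 65² = 905.
α = (546·10 − 65·74)/905 = 130/181; β = (513·74 − 65·546)/905 = 2472/905.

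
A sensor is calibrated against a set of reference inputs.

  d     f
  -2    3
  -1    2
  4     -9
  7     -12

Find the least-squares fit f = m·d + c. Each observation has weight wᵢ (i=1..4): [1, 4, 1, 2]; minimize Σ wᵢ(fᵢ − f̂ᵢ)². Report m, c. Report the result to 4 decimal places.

The normal equations are: 122·m + 12·c = -218;  12·m + 8·c = -22.
(Σwᵢ·d·d = 122, Σwᵢ·d = 12, Σwᵢ·1 = 8, Σwᵢ·d·f = -218, Σwᵢ·f = -22.)
Determinant 122·8 − 12² = 832.
m = ((-218)·8 − 12·(-22))/832 = -185/104; c = (122·(-22) − 12·(-218))/832 = -17/208.

m = -1.7788, c = -0.0817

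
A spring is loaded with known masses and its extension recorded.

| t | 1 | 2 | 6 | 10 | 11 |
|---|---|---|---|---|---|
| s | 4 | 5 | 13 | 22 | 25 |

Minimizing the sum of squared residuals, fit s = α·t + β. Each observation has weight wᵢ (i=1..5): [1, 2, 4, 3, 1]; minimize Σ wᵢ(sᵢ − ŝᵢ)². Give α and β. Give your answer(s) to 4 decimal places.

α = 2.1153, β = 0.8119

MᵀWM·[α, β]ᵀ = MᵀWs reads: 574·α + 70·β = 1271;  70·α + 11·β = 157.
det = 574·11 − 70² = 1414.
α = (1271·11 − 70·157)/1414 = 2991/1414; β = (574·157 − 70·1271)/1414 = 82/101.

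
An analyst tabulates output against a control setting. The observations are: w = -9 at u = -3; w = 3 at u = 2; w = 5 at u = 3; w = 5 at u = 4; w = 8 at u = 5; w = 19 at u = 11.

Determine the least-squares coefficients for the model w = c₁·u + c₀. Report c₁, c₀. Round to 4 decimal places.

c₁ = 1.9677, c₀ = -2.0484

From the data, Σu·u = 184, Σu = 22, Σ1 = 6.
And Σu·w = 317, Σw = 31.
det = 184·6 − 22² = 620.
c₁ = (317·6 − 22·31)/620 = 61/31; c₀ = (184·31 − 22·317)/620 = -127/62.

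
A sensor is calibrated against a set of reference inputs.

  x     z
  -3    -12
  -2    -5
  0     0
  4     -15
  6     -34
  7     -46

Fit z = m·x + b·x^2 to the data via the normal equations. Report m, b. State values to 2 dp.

Normal-equation sums: Σx·x = 114, Σx·x^2 = 588, Σx^2·x^2 = 4050.
For Mᵀz: Σx·z = -540, Σx^2·z = -3846.
Determinant 114·4050 − 588² = 115956.
m = ((-540)·4050 − 588·(-3846))/115956 = 2068/3221; b = (114·(-3846) − 588·(-540))/115956 = -3359/3221.

m = 0.64, b = -1.04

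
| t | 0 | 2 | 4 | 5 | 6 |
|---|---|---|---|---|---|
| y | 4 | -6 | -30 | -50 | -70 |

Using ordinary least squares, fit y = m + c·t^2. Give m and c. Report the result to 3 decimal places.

m = 2.920, c = -2.057

Forming MᵀM = [[5, 81]; [81, 2193]] and Mᵀy = [-152, -4274]ᵀ gives MᵀM·[m, c]ᵀ = Mᵀy.
det = 5·2193 − 81² = 4404.
m = ((-152)·2193 − 81·(-4274))/4404 = 2143/734; c = (5·(-4274) − 81·(-152))/4404 = -4529/2202.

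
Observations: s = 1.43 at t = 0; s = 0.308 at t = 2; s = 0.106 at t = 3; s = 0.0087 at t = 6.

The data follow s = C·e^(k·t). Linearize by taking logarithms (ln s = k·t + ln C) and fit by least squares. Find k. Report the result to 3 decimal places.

k = -0.858

With ln sᵢ as the transformed response and tᵢ as the regressor:
Over the data: Σt = 11.0000, Σ(t)² = 49.0000, Σln s = -7.8087, Σt·ln s = -37.5549.
Normal system: [[49.0000, 11.0000]; [11.0000, 4]]·[k, ln C]ᵀ = [-37.5549, -7.8087]ᵀ.
Δ = 49.0000·4 − (11.0000)² = 75.0000; k = (-37.5549·4 − 11.0000·-7.8087)/75.0000 = -0.85765, ln C = (49.0000·-7.8087 − 11.0000·-37.5549)/75.0000 = 0.40634.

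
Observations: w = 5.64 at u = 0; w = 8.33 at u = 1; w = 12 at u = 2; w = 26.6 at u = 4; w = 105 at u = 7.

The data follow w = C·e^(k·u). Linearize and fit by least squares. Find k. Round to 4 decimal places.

k = 0.4168

With ln wᵢ as the transformed response and uᵢ as the regressor:
Σu = 14.0000, Σ(u)² = 70.0000, Σln w = 14.2695, Σu·ln w = 52.7910.
Normal system: [[70.0000, 14.0000]; [14.0000, 5]]·[k, ln C]ᵀ = [52.7910, 14.2695]ᵀ.
Δ = 70.0000·5 − (14.0000)² = 154.0000; k = (52.7910·5 − 14.0000·14.2695)/154.0000 = 0.41677, ln C = (70.0000·14.2695 − 14.0000·52.7910)/154.0000 = 1.68696.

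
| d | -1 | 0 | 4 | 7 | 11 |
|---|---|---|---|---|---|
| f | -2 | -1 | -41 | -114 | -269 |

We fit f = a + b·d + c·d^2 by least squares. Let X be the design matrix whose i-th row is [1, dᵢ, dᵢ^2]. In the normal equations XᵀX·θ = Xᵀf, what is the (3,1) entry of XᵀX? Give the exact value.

Row 3 ↔ basis d^2, column 1 ↔ basis 1, so (XᵀX)_{3,1} = Σᵢ d^2 = (1)·(1) + (0)·(1) + (16)·(1) + (49)·(1) + (121)·(1) = 187.

187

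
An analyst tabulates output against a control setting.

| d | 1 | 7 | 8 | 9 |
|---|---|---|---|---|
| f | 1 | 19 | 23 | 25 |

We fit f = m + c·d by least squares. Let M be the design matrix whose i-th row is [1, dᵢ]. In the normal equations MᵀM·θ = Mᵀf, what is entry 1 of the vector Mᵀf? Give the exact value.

Entry 1 ↔ basis 1, so (Mᵀf)_{1} = Σᵢ fᵢ = (1)·(1) + (1)·(19) + (1)·(23) + (1)·(25) = 68.

68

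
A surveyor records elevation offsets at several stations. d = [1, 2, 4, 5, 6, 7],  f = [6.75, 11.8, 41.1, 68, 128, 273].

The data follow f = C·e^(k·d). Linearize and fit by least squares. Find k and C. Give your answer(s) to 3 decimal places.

k = 0.607, C = 3.547

Linearized form: ln f = k·d + ln C. From the 6 transformed points,
Σd = 25.0000, Σ(d)² = 131.0000, Σln f = 22.7747, Σd·ln f = 111.1858.
Equations: 131.0000·k + 25.0000·ln C = 111.1858;  25.0000·k + 6·ln C = 22.7747.
Slope k = (n·Σd·ln f − Σd·Σln f)/(n·Σ(d)² − (Σd)²) = (6·111.1858 − 25.0000·22.7747)/161.0000 = 0.60713; ln C = (Σln f − k·Σd)/n = 1.26606, so C = exp(1.26606) = 3.54685.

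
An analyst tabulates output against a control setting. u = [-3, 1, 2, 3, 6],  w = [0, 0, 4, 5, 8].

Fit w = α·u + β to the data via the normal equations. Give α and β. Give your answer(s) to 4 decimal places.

Normal-equation sums: Σu·u = 59, Σu = 9, Σ1 = 5.
For Mᵀw: Σu·w = 71, Σw = 17.
So MᵀM·[α, β]ᵀ = Mᵀw: [[59, 9]; [9, 5]]·[α, β]ᵀ = [71, 17]ᵀ.
det = 59·5 − 9² = 214.
α = (71·5 − 9·17)/214 = 101/107; β = (59·17 − 9·71)/214 = 182/107.

α = 0.9439, β = 1.7009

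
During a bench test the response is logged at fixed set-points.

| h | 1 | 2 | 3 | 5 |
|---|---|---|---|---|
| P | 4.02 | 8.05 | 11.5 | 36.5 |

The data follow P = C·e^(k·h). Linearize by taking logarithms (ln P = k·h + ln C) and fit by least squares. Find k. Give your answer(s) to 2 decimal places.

k = 0.54

Linearized form: ln P = k·h + ln C. From the 4 transformed points,
XᵀX = [[39.0000, 11.0000]; [11.0000, 4]], rhs = [30.8762, 9.5166]ᵀ  (here Σh = 11.0000, Σ(h)² = 39.0000, Σln P = 9.5166, Σh·ln P = 30.8762).
Slope k = (n·Σh·ln P − Σh·Σln P)/(n·Σ(h)² − (Σh)²) = (4·30.8762 − 11.0000·9.5166)/35.0000 = 0.53778; ln C = (Σln P − k·Σh)/n = 0.90027.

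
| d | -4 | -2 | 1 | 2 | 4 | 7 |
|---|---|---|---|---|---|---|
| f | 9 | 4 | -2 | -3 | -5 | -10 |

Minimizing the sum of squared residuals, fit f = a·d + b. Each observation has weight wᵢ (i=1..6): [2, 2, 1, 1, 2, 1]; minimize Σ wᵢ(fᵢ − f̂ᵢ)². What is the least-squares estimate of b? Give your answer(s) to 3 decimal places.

With design matrix A, AᵀWA = [[126, 6]; [6, 9]] and AᵀWf = [-206, 1]ᵀ.
det = 126·9 − 6² = 1098.
a = ((-206)·9 − 6·1)/1098 = -310/183; b = (126·1 − 6·(-206))/1098 = 227/183.

b = 1.240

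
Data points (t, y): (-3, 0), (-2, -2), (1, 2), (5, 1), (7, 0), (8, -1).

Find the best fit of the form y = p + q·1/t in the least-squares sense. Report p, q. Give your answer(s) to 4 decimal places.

With design matrix A, AᵀA = [[6, 533/840]; [533/840, 1014049/705600]] and Aᵀy = [0, 123/40]ᵀ.
Δ = 6·(1014049/705600) − (533/840)² = 1160041/141120.
p = (0·(1014049/705600) − (533/840)·(123/40))/(1160041/141120) = -1376739/5800205; q = (6·(123/40) − (533/840)·0)/(1160041/141120) = 2603664/1160041.

p = -0.2374, q = 2.2445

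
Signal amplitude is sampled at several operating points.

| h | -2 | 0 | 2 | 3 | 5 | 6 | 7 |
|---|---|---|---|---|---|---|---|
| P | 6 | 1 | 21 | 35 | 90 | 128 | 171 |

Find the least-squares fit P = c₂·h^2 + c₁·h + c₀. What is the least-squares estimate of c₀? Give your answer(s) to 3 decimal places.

c₀ = 0.487

Sums needed: Σh^2·h^2 = 4435, Σh^2·h = 711, Σh^2 = 127, Σh·h = 127, Σh = 21, Σ1 = 7.
Right-hand side: Σh^2·P = 15660, Σh·P = 2550, ΣP = 452.
Solving the 3×3 system (Gaussian elimination) gives c₂ = 145921/48081, c₁ = 4382/1457, c₀ = 23417/48081.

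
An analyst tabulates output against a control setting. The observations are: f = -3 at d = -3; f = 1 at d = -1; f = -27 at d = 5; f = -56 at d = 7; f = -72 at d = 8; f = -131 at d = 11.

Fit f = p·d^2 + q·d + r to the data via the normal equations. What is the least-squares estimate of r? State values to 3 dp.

From the data, Σd^2·d^2 = 21845, Σd^2·d = 2283, Σd^2 = 269, Σd·d = 269, Σd = 27, Σ1 = 6.
Moment sums: Σd^2·f = -23904, Σd·f = -2536, Σf = -288.
AᵀA·[p, q, r]ᵀ = Aᵀf becomes [[21845, 2283, 269]; [2283, 269, 27]; [269, 27, 6]]·[p, q, r]ᵀ = [-23904, -2536, -288]ᵀ.
Inverting the 3×3 Gram matrix, [p, q, r]ᵀ = [-43713/43951, -51641/43951, 82536/43951]ᵀ.

r = 1.878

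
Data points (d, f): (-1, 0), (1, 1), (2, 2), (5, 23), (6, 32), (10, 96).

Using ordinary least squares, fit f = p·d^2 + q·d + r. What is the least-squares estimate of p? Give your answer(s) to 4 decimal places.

p = 1.0034

Sums needed: Σd^2·d^2 = 11939, Σd^2·d = 1349, Σd^2 = 167, Σd·d = 167, Σd = 23, Σ1 = 6.
Right-hand side: Σd^2·f = 11336, Σd·f = 1272, Σf = 154.
Normal equations: [[11939, 1349, 167]; [1349, 167, 23]; [167, 23, 6]]·[p, q, r]ᵀ = [11336, 1272, 154]ᵀ.
Row-reducing yields p = 108841/108474, q = -40681/108474, r = -14883/18079.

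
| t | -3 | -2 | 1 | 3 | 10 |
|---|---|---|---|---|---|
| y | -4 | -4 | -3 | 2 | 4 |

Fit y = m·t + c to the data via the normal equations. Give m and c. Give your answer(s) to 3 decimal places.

m = 0.674, c = -2.213

With design matrix M, MᵀM = [[123, 9]; [9, 5]] and Mᵀy = [63, -5]ᵀ.
Δ = 123·5 − 9² = 534.
m = (63·5 − 9·(-5))/534 = 60/89; c = (123·(-5) − 9·63)/534 = -197/89.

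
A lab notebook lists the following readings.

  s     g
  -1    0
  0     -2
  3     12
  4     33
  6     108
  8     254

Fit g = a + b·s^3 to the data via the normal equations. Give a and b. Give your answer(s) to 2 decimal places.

a = -0.36, b = 0.50

With design matrix X, XᵀX = [[6, 818]; [818, 313626]] and Xᵀg = [405, 155812]ᵀ.
Δ = 6·313626 − 818² = 1212632.
a = (405·313626 − 818·155812)/1212632 = -217843/606316; b = (6·155812 − 818·405)/1212632 = 301791/606316.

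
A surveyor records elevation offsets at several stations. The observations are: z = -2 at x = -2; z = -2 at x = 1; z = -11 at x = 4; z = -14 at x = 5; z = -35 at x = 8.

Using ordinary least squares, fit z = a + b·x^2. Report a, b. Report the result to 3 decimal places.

a = -1.108, b = -0.531

Sums needed: Σ1 = 5, Σx^2 = 110, Σx^2·x^2 = 4994.
Right-hand side: Σz = -64, Σx^2·z = -2776.
Normal equations: [[5, 110]; [110, 4994]]·[a, b]ᵀ = [-64, -2776]ᵀ.
Δ = 5·4994 − 110² = 12870.
a = ((-64)·4994 − 110·(-2776))/12870 = -72/65; b = (5·(-2776) − 110·(-64))/12870 = -76/143.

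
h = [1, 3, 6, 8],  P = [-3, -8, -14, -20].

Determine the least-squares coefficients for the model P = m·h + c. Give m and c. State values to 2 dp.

Entries of XᵀX: Σh·h = 110, Σh = 18, Σ1 = 4.
Right-hand side: Σh·P = -271, ΣP = -45.
So XᵀX·[m, c]ᵀ = XᵀP: [[110, 18]; [18, 4]]·[m, c]ᵀ = [-271, -45]ᵀ.
Eliminating c: 4·(row 1) − 18·(row 2) gives 116·m = 4·(-271) − 18·(-45) = -274, so m = -137/58.
Then c = ((-45) − 18·(-137/58))/4 = -18/29.

m = -2.36, c = -0.62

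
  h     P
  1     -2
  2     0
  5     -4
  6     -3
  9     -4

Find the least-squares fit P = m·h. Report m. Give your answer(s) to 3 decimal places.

m = -0.517

Entries of AᵀA: Σh·h = 147.
Moment sums: Σh·P = -76.
So AᵀA·[m]ᵀ = AᵀP: [[147]]·[m]ᵀ = [-76]ᵀ.
m = (-76)/147 = -0.517007.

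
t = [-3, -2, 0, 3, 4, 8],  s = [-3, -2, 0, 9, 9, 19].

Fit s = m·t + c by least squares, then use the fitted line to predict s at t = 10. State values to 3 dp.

Setting ∂/∂m … = 0 gives: 102·m + 10·c = 228;  10·m + 6·c = 32.
(Σt·t = 102, Σt = 10, Σ1 = 6, Σt·s = 228, Σs = 32.)
Eliminating c: 6·(row 1) − 10·(row 2) gives 512·m = 6·228 − 10·32 = 1048, so m = 131/64.
Then c = (32 − 10·(131/64))/6 = 123/64.
At t = 10: ŝ = (131/64)·(10) + (123/64)·(1) = 1433/64.

ŝ = 22.391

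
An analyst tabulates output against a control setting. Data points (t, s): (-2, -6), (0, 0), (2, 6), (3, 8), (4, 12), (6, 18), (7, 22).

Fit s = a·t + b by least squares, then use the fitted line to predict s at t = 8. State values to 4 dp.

XᵀX·[a, b]ᵀ = Xᵀs reads: 118·a + 20·b = 358;  20·a + 7·b = 60.
(Σt·t = 118, Σt = 20, Σ1 = 7, Σt·s = 358, Σs = 60.)
Eliminating b: 7·(row 1) − 20·(row 2) gives 426·a = 7·358 − 20·60 = 1306, so a = 653/213.
Then b = (60 − 20·(653/213))/7 = -40/213.
At t = 8: ŝ = (653/213)·(8) + (-40/213)·(1) = 1728/71.

ŝ = 24.3380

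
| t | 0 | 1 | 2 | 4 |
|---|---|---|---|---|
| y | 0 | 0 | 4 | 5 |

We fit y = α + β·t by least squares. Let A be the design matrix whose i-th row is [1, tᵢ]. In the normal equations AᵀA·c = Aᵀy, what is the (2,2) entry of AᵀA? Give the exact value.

Row 2 ↔ basis t, column 2 ↔ basis t, so (AᵀA)_{2,2} = Σᵢ (t)·(t) = (0)·(0) + (1)·(1) + (2)·(2) + (4)·(4) = 21.

21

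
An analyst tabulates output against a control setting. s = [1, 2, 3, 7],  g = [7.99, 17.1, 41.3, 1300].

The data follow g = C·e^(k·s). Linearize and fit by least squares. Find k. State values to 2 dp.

k = 0.85

With ln gᵢ as the transformed response and sᵢ as the regressor:
Σs = 13.0000, Σ(s)² = 63.0000, Σln g = 15.8083, Σs·ln g = 69.1098.
Equations: 63.0000·k + 13.0000·ln C = 69.1098;  13.0000·k + 4·ln C = 15.8083.
Δ = 63.0000·4 − (13.0000)² = 83.0000; k = (69.1098·4 − 13.0000·15.8083)/83.0000 = 0.85460, ln C = (63.0000·15.8083 − 13.0000·69.1098)/83.0000 = 1.17461.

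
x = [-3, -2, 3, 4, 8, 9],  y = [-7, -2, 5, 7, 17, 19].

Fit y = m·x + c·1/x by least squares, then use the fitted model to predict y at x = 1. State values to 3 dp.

ŷ = -1.410

Compute the Gram sums: Σx·x = 183, Σx·1/x = 6, Σ1/x·1/x = 2917/5184.
And Σx·y = 375, Σ1/x·y = 791/72.
MᵀM·[m, c]ᵀ = Mᵀy becomes [[183, 6]; [6, 2917/5184]]·[m, c]ᵀ = [375, 791/72]ᵀ.
Δ = 183·(2917/5184) − 6² = 115729/1728.
m = (375·(2917/5184) − 6·(791/72))/(115729/1728) = 250721/115729; c = (183·(791/72) − 6·375)/(115729/1728) = -413928/115729.
At x = 1: ŷ = (250721/115729)·(1) + (-413928/115729)·(1) = -163207/115729.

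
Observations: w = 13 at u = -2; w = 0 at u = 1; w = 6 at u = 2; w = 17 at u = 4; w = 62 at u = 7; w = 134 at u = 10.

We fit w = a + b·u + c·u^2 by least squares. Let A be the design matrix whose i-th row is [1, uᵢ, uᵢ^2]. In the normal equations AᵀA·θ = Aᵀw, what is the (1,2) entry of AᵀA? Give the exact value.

Row 1 ↔ basis 1, column 2 ↔ basis u, so (AᵀA)_{1,2} = Σᵢ u = (1)·(-2) + (1)·(1) + (1)·(2) + (1)·(4) + (1)·(7) + (1)·(10) = 22.

22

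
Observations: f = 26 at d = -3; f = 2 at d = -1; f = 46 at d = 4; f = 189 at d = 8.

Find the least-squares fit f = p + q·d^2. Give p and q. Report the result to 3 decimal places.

p = -1.035, q = 2.968

Setting ∂/∂p … = 0 gives: 4·p + 90·q = 263;  90·p + 4434·q = 13068.
Determinant 4·4434 − 90² = 9636.
p = (263·4434 − 90·13068)/9636 = -1663/1606; q = (4·13068 − 90·263)/9636 = 4767/1606.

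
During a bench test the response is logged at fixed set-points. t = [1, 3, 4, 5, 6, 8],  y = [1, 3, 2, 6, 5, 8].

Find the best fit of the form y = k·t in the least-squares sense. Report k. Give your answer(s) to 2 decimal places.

k = 0.94

The normal system MᵀM·[k]ᵀ = Mᵀy is [[151]]·[k]ᵀ = [142]ᵀ.
k = 142/151 = 0.940397.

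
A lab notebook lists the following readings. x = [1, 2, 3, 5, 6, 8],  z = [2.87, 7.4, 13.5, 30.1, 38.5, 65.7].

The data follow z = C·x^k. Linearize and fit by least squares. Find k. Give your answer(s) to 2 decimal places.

Linearized form: ln z = k·ln x + ln C. From the 6 transformed points,
Over the data: Σln x = 7.2724, Σ(ln x)² = 11.8122, Σln z = 16.8988, Σln x·ln z = 24.9698.
Normal system: [[11.8122, 7.2724]; [7.2724, 6]]·[k, ln C]ᵀ = [24.9698, 16.8988]ᵀ.
Slope k = (n·Σln x·ln z − Σln x·Σln z)/(n·Σ(ln x)² − (Σln x)²) = (6·24.9698 − 7.2724·16.8988)/17.9853 = 1.49702; ln C = (Σln z − k·Σln x)/n = 1.00197.

k = 1.50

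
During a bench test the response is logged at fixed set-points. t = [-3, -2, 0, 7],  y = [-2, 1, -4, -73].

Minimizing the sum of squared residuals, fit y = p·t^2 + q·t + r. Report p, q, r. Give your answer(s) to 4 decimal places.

p = -0.9200, q = -3.4944, r = -3.4926

The normal equations are: 2498·p + 308·q + 62·r = -3591;  308·p + 62·q + 2·r = -507;  62·p + 2·q + 4·r = -78.
Row-reducing yields p = -2611/2838, q = -9917/2838, r = -1652/473.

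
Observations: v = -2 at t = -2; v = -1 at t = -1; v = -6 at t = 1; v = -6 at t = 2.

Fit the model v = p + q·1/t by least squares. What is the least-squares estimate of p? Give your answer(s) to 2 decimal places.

p = -3.75

The normal system AᵀA·[p, q]ᵀ = Aᵀv is [[4, 0]; [0, 5/2]]·[p, q]ᵀ = [-15, -7]ᵀ.
det = 4·(5/2) − 0² = 10.
p = ((-15)·(5/2) − 0·(-7))/10 = -15/4; q = (4·(-7) − 0·(-15))/10 = -14/5.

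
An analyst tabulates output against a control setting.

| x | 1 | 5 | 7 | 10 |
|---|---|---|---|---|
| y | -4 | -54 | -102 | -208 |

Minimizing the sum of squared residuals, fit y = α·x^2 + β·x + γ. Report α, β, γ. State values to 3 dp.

α = -2.065, β = 0.088, γ = -2.145

With design matrix A, AᵀA = [[13027, 1469, 175]; [1469, 175, 23]; [175, 23, 4]] and Aᵀy = [-27152, -3068, -368]ᵀ.
Row-reducing yields α = -10645/5154, β = 151/1718, γ = -5527/2577.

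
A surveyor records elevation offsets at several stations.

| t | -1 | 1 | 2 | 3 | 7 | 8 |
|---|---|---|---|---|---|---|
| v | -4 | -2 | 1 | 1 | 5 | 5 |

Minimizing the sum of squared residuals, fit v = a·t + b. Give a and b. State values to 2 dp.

Setting ∂/∂a … = 0 gives: 128·a + 20·b = 82;  20·a + 6·b = 6.
Eliminating b: 6·(row 1) − 20·(row 2) gives 368·a = 6·82 − 20·6 = 372, so a = 93/92.
Then b = (6 − 20·(93/92))/6 = -109/46.

a = 1.01, b = -2.37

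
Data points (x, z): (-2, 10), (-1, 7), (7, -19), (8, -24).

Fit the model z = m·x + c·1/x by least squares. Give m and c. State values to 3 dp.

m = -2.813, c = -5.026

The normal equations are: 118·m + 4·c = -352;  4·m + (4033/3136)·c = -124/7.
Eliminating c: (4033/3136)·(row 1) − 4·(row 2) gives (212859/1568)·m = (4033/3136)·(-352) − 4·(-124/7) = -37419/98, so m = -199568/70953.
Then c = ((-124/7) − 4·(-199568/70953))/(4033/3136) = -356608/70953.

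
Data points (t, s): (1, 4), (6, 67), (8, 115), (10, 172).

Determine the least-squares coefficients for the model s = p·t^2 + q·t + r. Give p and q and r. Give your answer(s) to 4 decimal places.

The normal equations are: 15393·p + 1729·q + 201·r = 26976;  1729·p + 201·q + 25·r = 3046;  201·p + 25·q + 4·r = 358.
(Σt^2·t^2 = 15393, Σt^2·t = 1729, Σt^2 = 201, Σt·t = 201, Σt = 25, Σ1 = 4, Σt^2·s = 26976, Σt·s = 3046, Σs = 358.)
Inverting the 3×3 Gram matrix, [p, q, r]ᵀ = [39855/26716, 61641/26716, 778/6679]ᵀ.

p = 1.4918, q = 2.3073, r = 0.1165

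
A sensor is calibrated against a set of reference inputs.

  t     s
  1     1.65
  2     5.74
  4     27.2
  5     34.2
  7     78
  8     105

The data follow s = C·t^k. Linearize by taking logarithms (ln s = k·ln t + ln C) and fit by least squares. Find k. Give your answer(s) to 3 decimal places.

Let Y = ln s. Fitting Y = k·ln t + ln C by least squares:
XᵀX = [[13.1032, 7.7142]; [7.7142, 6]], rhs = [29.6308, 18.0943]ᵀ  (here Σln t = 7.7142, Σ(ln t)² = 13.1032, Σln s = 18.0943, Σln t·ln s = 29.6308).
Δ = 13.1032·6 − (7.7142)² = 19.1098; k = (29.6308·6 − 7.7142·18.0943)/19.1098 = 1.99901, ln C = (13.1032·18.0943 − 7.7142·29.6308)/19.1098 = 0.44559.

k = 1.999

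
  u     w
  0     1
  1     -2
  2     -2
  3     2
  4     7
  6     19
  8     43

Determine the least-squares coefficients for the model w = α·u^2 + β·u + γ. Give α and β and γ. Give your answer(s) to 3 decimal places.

α = 0.994, β = -2.665, γ = 0.390

Forming MᵀM = [[5746, 828, 130]; [828, 130, 24]; [130, 24, 7]] and Mᵀw = [3556, 486, 68]ᵀ gives MᵀM·[α, β, γ]ᵀ = Mᵀw.
Row-reducing yields α = 3188/3207, β = -2849/1069, γ = 1252/3207.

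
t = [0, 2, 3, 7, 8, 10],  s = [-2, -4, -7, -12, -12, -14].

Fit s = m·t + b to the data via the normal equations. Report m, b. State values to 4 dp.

m = -1.2368, b = -2.3158

Forming XᵀX = [[226, 30]; [30, 6]] and Xᵀs = [-349, -51]ᵀ gives XᵀX·[m, b]ᵀ = Xᵀs.
Eliminating b: 6·(row 1) − 30·(row 2) gives 456·m = 6·(-349) − 30·(-51) = -564, so m = -47/38.
Then b = ((-51) − 30·(-47/38))/6 = -44/19.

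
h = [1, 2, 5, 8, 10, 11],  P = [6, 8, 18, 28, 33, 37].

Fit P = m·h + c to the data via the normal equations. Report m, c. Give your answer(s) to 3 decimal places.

Compute the Gram sums: Σh·h = 315, Σh = 37, Σ1 = 6.
Right-hand side: Σh·P = 1073, ΣP = 130.
So XᵀX·[m, c]ᵀ = XᵀP: [[315, 37]; [37, 6]]·[m, c]ᵀ = [1073, 130]ᵀ.
det = 315·6 − 37² = 521.
m = (1073·6 − 37·130)/521 = 1628/521; c = (315·130 − 37·1073)/521 = 1249/521.

m = 3.125, c = 2.397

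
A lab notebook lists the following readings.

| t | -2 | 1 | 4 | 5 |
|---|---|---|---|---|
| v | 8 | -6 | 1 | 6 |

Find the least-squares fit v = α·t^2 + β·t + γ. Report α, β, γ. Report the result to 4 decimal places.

α = 1.0758, β = -3.4273, γ = -3.2667

Normal-equation sums: Σt^2·t^2 = 898, Σt^2·t = 182, Σt^2 = 46, Σt·t = 46, Σt = 8, Σ1 = 4.
For Aᵀv: Σt^2·v = 192, Σt·v = 12, Σv = 9.
Row-reducing yields α = 71/66, β = -377/110, γ = -49/15.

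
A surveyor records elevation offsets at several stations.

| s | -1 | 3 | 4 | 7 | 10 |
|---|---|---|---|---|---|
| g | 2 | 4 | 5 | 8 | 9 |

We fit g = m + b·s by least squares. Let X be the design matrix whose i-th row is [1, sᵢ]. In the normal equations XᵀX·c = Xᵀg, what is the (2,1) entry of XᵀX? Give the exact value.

23

Row 2 ↔ basis s, column 1 ↔ basis 1, so (XᵀX)_{2,1} = Σᵢ s = (-1)·(1) + (3)·(1) + (4)·(1) + (7)·(1) + (10)·(1) = 23.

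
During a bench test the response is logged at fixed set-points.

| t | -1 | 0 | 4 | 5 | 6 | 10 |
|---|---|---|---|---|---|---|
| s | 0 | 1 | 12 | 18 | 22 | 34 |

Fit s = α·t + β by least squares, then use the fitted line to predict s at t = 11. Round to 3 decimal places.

ŝ = 36.866

Normal-equation sums: Σt·t = 178, Σt = 24, Σ1 = 6.
For Mᵀs: Σt·s = 610, Σs = 87.
det = 178·6 − 24² = 492.
α = (610·6 − 24·87)/492 = 131/41; β = (178·87 − 24·610)/492 = 141/82.
At t = 11: ŝ = (131/41)·(11) + (141/82)·(1) = 3023/82.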